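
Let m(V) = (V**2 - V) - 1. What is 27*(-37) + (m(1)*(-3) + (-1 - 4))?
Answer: -1001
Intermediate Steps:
m(V) = -1 + V**2 - V
27*(-37) + (m(1)*(-3) + (-1 - 4)) = 27*(-37) + ((-1 + 1**2 - 1*1)*(-3) + (-1 - 4)) = -999 + ((-1 + 1 - 1)*(-3) - 5) = -999 + (-1*(-3) - 5) = -999 + (3 - 5) = -999 - 2 = -1001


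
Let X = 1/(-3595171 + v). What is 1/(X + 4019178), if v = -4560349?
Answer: 8155520/32778486562559 ≈ 2.4881e-7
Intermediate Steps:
X = -1/8155520 (X = 1/(-3595171 - 4560349) = 1/(-8155520) = -1/8155520 ≈ -1.2262e-7)
1/(X + 4019178) = 1/(-1/8155520 + 4019178) = 1/(32778486562559/8155520) = 8155520/32778486562559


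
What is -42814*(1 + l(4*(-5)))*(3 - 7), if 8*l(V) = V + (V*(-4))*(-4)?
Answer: -7107124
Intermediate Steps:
l(V) = 17*V/8 (l(V) = (V + (V*(-4))*(-4))/8 = (V - 4*V*(-4))/8 = (V + 16*V)/8 = (17*V)/8 = 17*V/8)
-42814*(1 + l(4*(-5)))*(3 - 7) = -42814*(1 + 17*(4*(-5))/8)*(3 - 7) = -42814*(1 + (17/8)*(-20))*(-4) = -42814*(1 - 85/2)*(-4) = -(-1776781)*(-4) = -42814*166 = -7107124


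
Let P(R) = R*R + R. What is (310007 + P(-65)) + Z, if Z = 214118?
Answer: 528285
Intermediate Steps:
P(R) = R + R**2 (P(R) = R**2 + R = R + R**2)
(310007 + P(-65)) + Z = (310007 - 65*(1 - 65)) + 214118 = (310007 - 65*(-64)) + 214118 = (310007 + 4160) + 214118 = 314167 + 214118 = 528285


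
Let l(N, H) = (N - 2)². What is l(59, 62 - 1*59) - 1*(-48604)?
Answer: 51853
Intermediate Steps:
l(N, H) = (-2 + N)²
l(59, 62 - 1*59) - 1*(-48604) = (-2 + 59)² - 1*(-48604) = 57² + 48604 = 3249 + 48604 = 51853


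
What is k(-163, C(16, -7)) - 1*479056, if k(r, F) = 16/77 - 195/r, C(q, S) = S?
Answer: -6012614233/12551 ≈ -4.7905e+5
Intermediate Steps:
k(r, F) = 16/77 - 195/r (k(r, F) = 16*(1/77) - 195/r = 16/77 - 195/r)
k(-163, C(16, -7)) - 1*479056 = (16/77 - 195/(-163)) - 1*479056 = (16/77 - 195*(-1/163)) - 479056 = (16/77 + 195/163) - 479056 = 17623/12551 - 479056 = -6012614233/12551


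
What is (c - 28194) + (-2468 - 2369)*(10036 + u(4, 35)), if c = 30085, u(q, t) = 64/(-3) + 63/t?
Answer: -726716374/15 ≈ -4.8448e+7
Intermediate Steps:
u(q, t) = -64/3 + 63/t (u(q, t) = 64*(-⅓) + 63/t = -64/3 + 63/t)
(c - 28194) + (-2468 - 2369)*(10036 + u(4, 35)) = (30085 - 28194) + (-2468 - 2369)*(10036 + (-64/3 + 63/35)) = 1891 - 4837*(10036 + (-64/3 + 63*(1/35))) = 1891 - 4837*(10036 + (-64/3 + 9/5)) = 1891 - 4837*(10036 - 293/15) = 1891 - 4837*150247/15 = 1891 - 726744739/15 = -726716374/15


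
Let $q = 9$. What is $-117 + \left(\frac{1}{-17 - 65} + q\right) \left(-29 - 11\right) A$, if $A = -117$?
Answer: $\frac{1719783}{41} \approx 41946.0$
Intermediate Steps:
$-117 + \left(\frac{1}{-17 - 65} + q\right) \left(-29 - 11\right) A = -117 + \left(\frac{1}{-17 - 65} + 9\right) \left(-29 - 11\right) \left(-117\right) = -117 + \left(\frac{1}{-82} + 9\right) \left(-40\right) \left(-117\right) = -117 + \left(- \frac{1}{82} + 9\right) \left(-40\right) \left(-117\right) = -117 + \frac{737}{82} \left(-40\right) \left(-117\right) = -117 - - \frac{1724580}{41} = -117 + \frac{1724580}{41} = \frac{1719783}{41}$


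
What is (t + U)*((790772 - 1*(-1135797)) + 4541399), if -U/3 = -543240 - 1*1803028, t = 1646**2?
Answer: 63050528220160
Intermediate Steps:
t = 2709316
U = 7038804 (U = -3*(-543240 - 1*1803028) = -3*(-543240 - 1803028) = -3*(-2346268) = 7038804)
(t + U)*((790772 - 1*(-1135797)) + 4541399) = (2709316 + 7038804)*((790772 - 1*(-1135797)) + 4541399) = 9748120*((790772 + 1135797) + 4541399) = 9748120*(1926569 + 4541399) = 9748120*6467968 = 63050528220160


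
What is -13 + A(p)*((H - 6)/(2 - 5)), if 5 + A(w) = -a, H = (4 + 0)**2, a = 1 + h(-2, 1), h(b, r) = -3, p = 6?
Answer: -3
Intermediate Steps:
a = -2 (a = 1 - 3 = -2)
H = 16 (H = 4**2 = 16)
A(w) = -3 (A(w) = -5 - 1*(-2) = -5 + 2 = -3)
-13 + A(p)*((H - 6)/(2 - 5)) = -13 - 3*(16 - 6)/(2 - 5) = -13 - 30/(-3) = -13 - 30*(-1)/3 = -13 - 3*(-10/3) = -13 + 10 = -3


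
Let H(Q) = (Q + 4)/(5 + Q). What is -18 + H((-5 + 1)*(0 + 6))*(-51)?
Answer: -1362/19 ≈ -71.684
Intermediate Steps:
H(Q) = (4 + Q)/(5 + Q)
-18 + H((-5 + 1)*(0 + 6))*(-51) = -18 + ((4 + (-5 + 1)*(0 + 6))/(5 + (-5 + 1)*(0 + 6)))*(-51) = -18 + ((4 - 4*6)/(5 - 4*6))*(-51) = -18 + ((4 - 24)/(5 - 24))*(-51) = -18 + (-20/(-19))*(-51) = -18 - 1/19*(-20)*(-51) = -18 + (20/19)*(-51) = -18 - 1020/19 = -1362/19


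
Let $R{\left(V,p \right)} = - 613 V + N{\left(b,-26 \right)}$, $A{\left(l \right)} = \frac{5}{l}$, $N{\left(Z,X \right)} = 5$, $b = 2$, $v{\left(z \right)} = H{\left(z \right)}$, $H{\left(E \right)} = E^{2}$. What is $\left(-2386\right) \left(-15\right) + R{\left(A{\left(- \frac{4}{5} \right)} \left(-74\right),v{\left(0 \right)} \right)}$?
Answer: $- \frac{495435}{2} \approx -2.4772 \cdot 10^{5}$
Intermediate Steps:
$v{\left(z \right)} = z^{2}$
$R{\left(V,p \right)} = 5 - 613 V$ ($R{\left(V,p \right)} = - 613 V + 5 = 5 - 613 V$)
$\left(-2386\right) \left(-15\right) + R{\left(A{\left(- \frac{4}{5} \right)} \left(-74\right),v{\left(0 \right)} \right)} = \left(-2386\right) \left(-15\right) + \left(5 - 613 \frac{5}{\left(-4\right) \frac{1}{5}} \left(-74\right)\right) = 35790 + \left(5 - 613 \frac{5}{\left(-4\right) \frac{1}{5}} \left(-74\right)\right) = 35790 + \left(5 - 613 \frac{5}{- \frac{4}{5}} \left(-74\right)\right) = 35790 + \left(5 - 613 \cdot 5 \left(- \frac{5}{4}\right) \left(-74\right)\right) = 35790 + \left(5 - 613 \left(\left(- \frac{25}{4}\right) \left(-74\right)\right)\right) = 35790 + \left(5 - \frac{567025}{2}\right) = 35790 - \frac{567015}{2} = - \frac{495435}{2}$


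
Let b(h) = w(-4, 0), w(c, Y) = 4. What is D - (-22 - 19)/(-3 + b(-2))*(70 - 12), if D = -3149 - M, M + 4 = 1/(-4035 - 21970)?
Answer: -19945834/26005 ≈ -767.00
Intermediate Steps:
M = -104021/26005 (M = -4 + 1/(-4035 - 21970) = -4 + 1/(-26005) = -4 - 1/26005 = -104021/26005 ≈ -4.0000)
b(h) = 4
D = -81785724/26005 (D = -3149 - 1*(-104021/26005) = -3149 + 104021/26005 = -81785724/26005 ≈ -3145.0)
D - (-22 - 19)/(-3 + b(-2))*(70 - 12) = -81785724/26005 - (-22 - 19)/(-3 + 4)*(70 - 12) = -81785724/26005 - (-41/1)*58 = -81785724/26005 - (-41*1)*58 = -81785724/26005 - (-41)*58 = -81785724/26005 - 1*(-2378) = -81785724/26005 + 2378 = -19945834/26005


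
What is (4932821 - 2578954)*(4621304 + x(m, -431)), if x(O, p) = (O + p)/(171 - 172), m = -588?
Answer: 10880333573041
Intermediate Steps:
x(O, p) = -O - p (x(O, p) = (O + p)/(-1) = (O + p)*(-1) = -O - p)
(4932821 - 2578954)*(4621304 + x(m, -431)) = (4932821 - 2578954)*(4621304 + (-1*(-588) - 1*(-431))) = 2353867*(4621304 + (588 + 431)) = 2353867*(4621304 + 1019) = 2353867*4622323 = 10880333573041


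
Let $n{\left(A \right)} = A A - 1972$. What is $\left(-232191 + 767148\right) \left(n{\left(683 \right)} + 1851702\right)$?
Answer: $1239077567583$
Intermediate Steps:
$n{\left(A \right)} = -1972 + A^{2}$ ($n{\left(A \right)} = A^{2} - 1972 = -1972 + A^{2}$)
$\left(-232191 + 767148\right) \left(n{\left(683 \right)} + 1851702\right) = \left(-232191 + 767148\right) \left(\left(-1972 + 683^{2}\right) + 1851702\right) = 534957 \left(\left(-1972 + 466489\right) + 1851702\right) = 534957 \left(464517 + 1851702\right) = 534957 \cdot 2316219 = 1239077567583$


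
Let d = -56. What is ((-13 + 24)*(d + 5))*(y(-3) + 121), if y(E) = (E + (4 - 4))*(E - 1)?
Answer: -74613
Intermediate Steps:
y(E) = E*(-1 + E) (y(E) = (E + 0)*(-1 + E) = E*(-1 + E))
((-13 + 24)*(d + 5))*(y(-3) + 121) = ((-13 + 24)*(-56 + 5))*(-3*(-1 - 3) + 121) = (11*(-51))*(-3*(-4) + 121) = -561*(12 + 121) = -561*133 = -74613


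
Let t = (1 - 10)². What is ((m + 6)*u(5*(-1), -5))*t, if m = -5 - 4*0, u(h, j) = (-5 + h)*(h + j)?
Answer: 8100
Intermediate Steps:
m = -5 (m = -5 + 0 = -5)
t = 81 (t = (-9)² = 81)
((m + 6)*u(5*(-1), -5))*t = ((-5 + 6)*((5*(-1))² - 25*(-1) - 5*(-5) + (5*(-1))*(-5)))*81 = (1*((-5)² - 5*(-5) + 25 - 5*(-5)))*81 = (1*(25 + 25 + 25 + 25))*81 = (1*100)*81 = 100*81 = 8100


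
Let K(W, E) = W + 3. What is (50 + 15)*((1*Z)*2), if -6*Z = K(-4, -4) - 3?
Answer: 260/3 ≈ 86.667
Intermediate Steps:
K(W, E) = 3 + W
Z = 2/3 (Z = -((3 - 4) - 3)/6 = -(-1 - 3)/6 = -1/6*(-4) = 2/3 ≈ 0.66667)
(50 + 15)*((1*Z)*2) = (50 + 15)*((1*(2/3))*2) = 65*((2/3)*2) = 65*(4/3) = 260/3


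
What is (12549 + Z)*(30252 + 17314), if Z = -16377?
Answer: -182082648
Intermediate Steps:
(12549 + Z)*(30252 + 17314) = (12549 - 16377)*(30252 + 17314) = -3828*47566 = -182082648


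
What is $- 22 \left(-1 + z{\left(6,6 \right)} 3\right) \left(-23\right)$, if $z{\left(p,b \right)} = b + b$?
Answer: $17710$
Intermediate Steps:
$z{\left(p,b \right)} = 2 b$
$- 22 \left(-1 + z{\left(6,6 \right)} 3\right) \left(-23\right) = - 22 \left(-1 + 2 \cdot 6 \cdot 3\right) \left(-23\right) = - 22 \left(-1 + 12 \cdot 3\right) \left(-23\right) = - 22 \left(-1 + 36\right) \left(-23\right) = \left(-22\right) 35 \left(-23\right) = \left(-770\right) \left(-23\right) = 17710$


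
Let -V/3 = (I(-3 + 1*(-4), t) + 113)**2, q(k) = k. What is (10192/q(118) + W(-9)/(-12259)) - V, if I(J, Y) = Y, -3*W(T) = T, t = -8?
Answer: 23984990762/723281 ≈ 33161.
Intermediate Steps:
W(T) = -T/3
V = -33075 (V = -3*(-8 + 113)**2 = -3*105**2 = -3*11025 = -33075)
(10192/q(118) + W(-9)/(-12259)) - V = (10192/118 - 1/3*(-9)/(-12259)) - 1*(-33075) = (10192*(1/118) + 3*(-1/12259)) + 33075 = (5096/59 - 3/12259) + 33075 = 62471687/723281 + 33075 = 23984990762/723281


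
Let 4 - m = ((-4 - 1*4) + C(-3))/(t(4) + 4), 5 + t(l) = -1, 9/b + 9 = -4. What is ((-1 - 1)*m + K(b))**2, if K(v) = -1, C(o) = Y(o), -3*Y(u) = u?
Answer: 4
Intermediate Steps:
b = -9/13 (b = 9/(-9 - 4) = 9/(-13) = 9*(-1/13) = -9/13 ≈ -0.69231)
Y(u) = -u/3
t(l) = -6 (t(l) = -5 - 1 = -6)
C(o) = -o/3
m = 1/2 (m = 4 - ((-4 - 1*4) - 1/3*(-3))/(-6 + 4) = 4 - ((-4 - 4) + 1)/(-2) = 4 - (-8 + 1)*(-1)/2 = 4 - (-7)*(-1)/2 = 4 - 1*7/2 = 4 - 7/2 = 1/2 ≈ 0.50000)
((-1 - 1)*m + K(b))**2 = ((-1 - 1)*(1/2) - 1)**2 = (-2*1/2 - 1)**2 = (-1 - 1)**2 = (-2)**2 = 4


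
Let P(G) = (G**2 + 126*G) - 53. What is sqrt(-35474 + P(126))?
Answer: 5*I*sqrt(151) ≈ 61.441*I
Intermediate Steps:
P(G) = -53 + G**2 + 126*G
sqrt(-35474 + P(126)) = sqrt(-35474 + (-53 + 126**2 + 126*126)) = sqrt(-35474 + (-53 + 15876 + 15876)) = sqrt(-35474 + 31699) = sqrt(-3775) = 5*I*sqrt(151)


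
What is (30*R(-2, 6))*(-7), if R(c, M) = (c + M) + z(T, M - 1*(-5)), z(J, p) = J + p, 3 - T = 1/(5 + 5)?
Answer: -3759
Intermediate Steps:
T = 29/10 (T = 3 - 1/(5 + 5) = 3 - 1/10 = 3 - 1*⅒ = 3 - ⅒ = 29/10 ≈ 2.9000)
R(c, M) = 79/10 + c + 2*M (R(c, M) = (c + M) + (29/10 + (M - 1*(-5))) = (M + c) + (29/10 + (M + 5)) = (M + c) + (29/10 + (5 + M)) = (M + c) + (79/10 + M) = 79/10 + c + 2*M)
(30*R(-2, 6))*(-7) = (30*(79/10 - 2 + 2*6))*(-7) = (30*(79/10 - 2 + 12))*(-7) = (30*(179/10))*(-7) = 537*(-7) = -3759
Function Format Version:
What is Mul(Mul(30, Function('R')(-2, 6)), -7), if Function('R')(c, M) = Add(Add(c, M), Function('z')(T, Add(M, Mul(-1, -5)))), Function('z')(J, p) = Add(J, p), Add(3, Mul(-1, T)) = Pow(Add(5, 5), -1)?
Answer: -3759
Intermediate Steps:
T = Rational(29, 10) (T = Add(3, Mul(-1, Pow(Add(5, 5), -1))) = Add(3, Mul(-1, Pow(10, -1))) = Add(3, Mul(-1, Rational(1, 10))) = Add(3, Rational(-1, 10)) = Rational(29, 10) ≈ 2.9000)
Function('R')(c, M) = Add(Rational(79, 10), c, Mul(2, M)) (Function('R')(c, M) = Add(Add(c, M), Add(Rational(29, 10), Add(M, Mul(-1, -5)))) = Add(Add(M, c), Add(Rational(29, 10), Add(M, 5))) = Add(Add(M, c), Add(Rational(29, 10), Add(5, M))) = Add(Add(M, c), Add(Rational(79, 10), M)) = Add(Rational(79, 10), c, Mul(2, M)))
Mul(Mul(30, Function('R')(-2, 6)), -7) = Mul(Mul(30, Add(Rational(79, 10), -2, Mul(2, 6))), -7) = Mul(Mul(30, Add(Rational(79, 10), -2, 12)), -7) = Mul(Mul(30, Rational(179, 10)), -7) = Mul(537, -7) = -3759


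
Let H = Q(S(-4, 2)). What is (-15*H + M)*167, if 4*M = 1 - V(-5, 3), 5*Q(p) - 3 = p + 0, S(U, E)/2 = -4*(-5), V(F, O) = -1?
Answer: -42919/2 ≈ -21460.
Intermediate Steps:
S(U, E) = 40 (S(U, E) = 2*(-4*(-5)) = 2*20 = 40)
Q(p) = ⅗ + p/5 (Q(p) = ⅗ + (p + 0)/5 = ⅗ + p/5)
M = ½ (M = (1 - 1*(-1))/4 = (1 + 1)/4 = (¼)*2 = ½ ≈ 0.50000)
H = 43/5 (H = ⅗ + (⅕)*40 = ⅗ + 8 = 43/5 ≈ 8.6000)
(-15*H + M)*167 = (-15*43/5 + ½)*167 = (-129 + ½)*167 = -257/2*167 = -42919/2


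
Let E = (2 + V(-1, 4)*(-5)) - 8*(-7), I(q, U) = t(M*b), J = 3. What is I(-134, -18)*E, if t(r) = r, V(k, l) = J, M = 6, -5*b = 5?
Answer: -258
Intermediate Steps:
b = -1 (b = -1/5*5 = -1)
V(k, l) = 3
I(q, U) = -6 (I(q, U) = 6*(-1) = -6)
E = 43 (E = (2 + 3*(-5)) - 8*(-7) = (2 - 15) + 56 = -13 + 56 = 43)
I(-134, -18)*E = -6*43 = -258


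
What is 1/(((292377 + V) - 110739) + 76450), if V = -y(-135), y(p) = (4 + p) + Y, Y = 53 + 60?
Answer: 1/258106 ≈ 3.8744e-6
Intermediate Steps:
Y = 113
y(p) = 117 + p (y(p) = (4 + p) + 113 = 117 + p)
V = 18 (V = -(117 - 135) = -1*(-18) = 18)
1/(((292377 + V) - 110739) + 76450) = 1/(((292377 + 18) - 110739) + 76450) = 1/((292395 - 110739) + 76450) = 1/(181656 + 76450) = 1/258106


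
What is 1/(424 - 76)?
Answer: 1/348 ≈ 0.0028736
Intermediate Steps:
1/(424 - 76) = 1/348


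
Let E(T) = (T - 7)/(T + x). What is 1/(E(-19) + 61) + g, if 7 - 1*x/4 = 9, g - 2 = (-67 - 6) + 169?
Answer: 163981/1673 ≈ 98.016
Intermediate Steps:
g = 98 (g = 2 + ((-67 - 6) + 169) = 2 + (-73 + 169) = 2 + 96 = 98)
x = -8 (x = 28 - 4*9 = 28 - 36 = -8)
E(T) = (-7 + T)/(-8 + T) (E(T) = (T - 7)/(T - 8) = (-7 + T)/(-8 + T))
1/(E(-19) + 61) + g = 1/((-7 - 19)/(-8 - 19) + 61) + 98 = 1/(-26/(-27) + 61) + 98 = 1/(-1/27*(-26) + 61) + 98 = 1/(26/27 + 61) + 98 = 1/(1673/27) + 98 = 27/1673 + 98 = 163981/1673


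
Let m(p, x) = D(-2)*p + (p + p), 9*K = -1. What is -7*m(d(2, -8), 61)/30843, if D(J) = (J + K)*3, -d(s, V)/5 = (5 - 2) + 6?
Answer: -455/10281 ≈ -0.044256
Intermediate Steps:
K = -1/9 (K = (1/9)*(-1) = -1/9 ≈ -0.11111)
d(s, V) = -45 (d(s, V) = -5*((5 - 2) + 6) = -5*(3 + 6) = -5*9 = -45)
D(J) = -1/3 + 3*J (D(J) = (J - 1/9)*3 = (-1/9 + J)*3 = -1/3 + 3*J)
m(p, x) = -13*p/3 (m(p, x) = (-1/3 + 3*(-2))*p + (p + p) = (-1/3 - 6)*p + 2*p = -19*p/3 + 2*p = -13*p/3)
-7*m(d(2, -8), 61)/30843 = -(-91)*(-45)/3/30843 = -7*195*(1/30843) = -1365*1/30843 = -455/10281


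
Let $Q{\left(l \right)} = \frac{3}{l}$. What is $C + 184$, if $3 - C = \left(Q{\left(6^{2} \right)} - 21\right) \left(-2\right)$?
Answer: $\frac{871}{6} \approx 145.17$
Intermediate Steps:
$C = - \frac{233}{6}$ ($C = 3 - \left(\frac{3}{6^{2}} - 21\right) \left(-2\right) = 3 - \left(\frac{3}{36} - 21\right) \left(-2\right) = 3 - \left(3 \cdot \frac{1}{36} - 21\right) \left(-2\right) = 3 - \left(\frac{1}{12} - 21\right) \left(-2\right) = 3 - \left(- \frac{251}{12}\right) \left(-2\right) = 3 - \frac{251}{6} = - \frac{233}{6} \approx -38.833$)
$C + 184 = - \frac{233}{6} + 184 = \frac{871}{6}$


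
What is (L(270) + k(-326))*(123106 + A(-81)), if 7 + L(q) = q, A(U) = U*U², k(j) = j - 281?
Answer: 140467240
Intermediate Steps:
k(j) = -281 + j
A(U) = U³
L(q) = -7 + q
(L(270) + k(-326))*(123106 + A(-81)) = ((-7 + 270) + (-281 - 326))*(123106 + (-81)³) = (263 - 607)*(123106 - 531441) = -344*(-408335) = 140467240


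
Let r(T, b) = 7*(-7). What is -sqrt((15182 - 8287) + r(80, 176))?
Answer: -sqrt(6846) ≈ -82.741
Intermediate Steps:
r(T, b) = -49
-sqrt((15182 - 8287) + r(80, 176)) = -sqrt((15182 - 8287) - 49) = -sqrt(6895 - 49) = -sqrt(6846)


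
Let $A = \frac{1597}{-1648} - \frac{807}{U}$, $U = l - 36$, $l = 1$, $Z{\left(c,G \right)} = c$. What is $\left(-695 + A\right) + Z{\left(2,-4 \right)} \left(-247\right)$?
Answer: $- \frac{67307479}{57680} \approx -1166.9$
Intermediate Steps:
$U = -35$ ($U = 1 - 36 = -35$)
$A = \frac{1274041}{57680}$ ($A = \frac{1597}{-1648} - \frac{807}{-35} = 1597 \left(- \frac{1}{1648}\right) - - \frac{807}{35} = - \frac{1597}{1648} + \frac{807}{35} = \frac{1274041}{57680} \approx 22.088$)
$\left(-695 + A\right) + Z{\left(2,-4 \right)} \left(-247\right) = \left(-695 + \frac{1274041}{57680}\right) + 2 \left(-247\right) = - \frac{38813559}{57680} - 494 = - \frac{67307479}{57680}$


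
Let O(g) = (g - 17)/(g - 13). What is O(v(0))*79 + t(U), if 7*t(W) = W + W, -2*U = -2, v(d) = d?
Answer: 9427/91 ≈ 103.59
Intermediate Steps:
U = 1 (U = -½*(-2) = 1)
t(W) = 2*W/7 (t(W) = (W + W)/7 = (2*W)/7 = 2*W/7)
O(g) = (-17 + g)/(-13 + g)
O(v(0))*79 + t(U) = ((-17 + 0)/(-13 + 0))*79 + (2/7)*1 = (-17/(-13))*79 + 2/7 = -1/13*(-17)*79 + 2/7 = (17/13)*79 + 2/7 = 1343/13 + 2/7 = 9427/91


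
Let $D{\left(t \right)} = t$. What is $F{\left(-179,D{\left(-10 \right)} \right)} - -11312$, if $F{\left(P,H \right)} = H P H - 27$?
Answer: $-6615$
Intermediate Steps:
$F{\left(P,H \right)} = -27 + P H^{2}$ ($F{\left(P,H \right)} = P H^{2} - 27 = -27 + P H^{2}$)
$F{\left(-179,D{\left(-10 \right)} \right)} - -11312 = \left(-27 - 179 \left(-10\right)^{2}\right) - -11312 = \left(-27 - 17900\right) + 11312 = -17927 + 11312 = -6615$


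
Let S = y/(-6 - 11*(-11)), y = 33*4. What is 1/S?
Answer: 115/132 ≈ 0.87121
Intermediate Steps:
y = 132
S = 132/115 (S = 132/(-6 - 11*(-11)) = 132/(-6 + 121) = 132/115 ≈ 1.1478)
1/S = 1/(132/115) = 115/132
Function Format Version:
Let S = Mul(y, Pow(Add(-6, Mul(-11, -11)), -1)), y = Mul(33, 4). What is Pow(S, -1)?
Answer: Rational(115, 132) ≈ 0.87121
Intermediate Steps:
y = 132
S = Rational(132, 115) (S = Mul(132, Pow(Add(-6, Mul(-11, -11)), -1)) = Mul(132, Pow(Add(-6, 121), -1)) = Mul(132, Pow(115, -1)) = Mul(132, Rational(1, 115)) = Rational(132, 115) ≈ 1.1478)
Pow(S, -1) = Pow(Rational(132, 115), -1) = Rational(115, 132)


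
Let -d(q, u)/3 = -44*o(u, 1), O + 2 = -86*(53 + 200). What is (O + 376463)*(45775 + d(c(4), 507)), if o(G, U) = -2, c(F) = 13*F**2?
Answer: 16142888233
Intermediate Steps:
O = -21760 (O = -2 - 86*(53 + 200) = -2 - 86*253 = -2 - 21758 = -21760)
d(q, u) = -264 (d(q, u) = -(-132)*(-2) = -3*88 = -264)
(O + 376463)*(45775 + d(c(4), 507)) = (-21760 + 376463)*(45775 - 264) = 354703*45511 = 16142888233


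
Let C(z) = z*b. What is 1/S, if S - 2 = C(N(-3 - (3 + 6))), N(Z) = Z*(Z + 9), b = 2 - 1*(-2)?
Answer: 1/146 ≈ 0.0068493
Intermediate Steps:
b = 4 (b = 2 + 2 = 4)
N(Z) = Z*(9 + Z)
C(z) = 4*z (C(z) = z*4 = 4*z)
S = 146 (S = 2 + 4*((-3 - (3 + 6))*(9 + (-3 - (3 + 6)))) = 2 + 4*((-3 - 1*9)*(9 + (-3 - 1*9))) = 2 + 4*((-3 - 9)*(9 + (-3 - 9))) = 2 + 4*(-12*(9 - 12)) = 2 + 4*(-12*(-3)) = 2 + 4*36 = 2 + 144 = 146)
1/S = 1/146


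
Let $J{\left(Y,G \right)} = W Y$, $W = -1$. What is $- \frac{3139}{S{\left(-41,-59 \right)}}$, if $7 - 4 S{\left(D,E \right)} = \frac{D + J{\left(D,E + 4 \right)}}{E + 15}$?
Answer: $- \frac{12556}{7} \approx -1793.7$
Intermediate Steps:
$J{\left(Y,G \right)} = - Y$
$S{\left(D,E \right)} = \frac{7}{4}$ ($S{\left(D,E \right)} = \frac{7}{4} - \frac{\left(D - D\right) \frac{1}{E + 15}}{4} = \frac{7}{4} - \frac{0 \frac{1}{15 + E}}{4} = \frac{7}{4} - 0 = \frac{7}{4} + 0 = \frac{7}{4}$)
$- \frac{3139}{S{\left(-41,-59 \right)}} = - \frac{3139}{\frac{7}{4}} = \left(-3139\right) \frac{4}{7} = - \frac{12556}{7}$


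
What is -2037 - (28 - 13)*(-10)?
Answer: -1887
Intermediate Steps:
-2037 - (28 - 13)*(-10) = -2037 - 15*(-10) = -2037 - 1*(-150) = -2037 + 150 = -1887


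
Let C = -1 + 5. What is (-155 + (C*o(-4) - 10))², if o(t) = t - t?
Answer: 27225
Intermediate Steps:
C = 4
o(t) = 0
(-155 + (C*o(-4) - 10))² = (-155 + (4*0 - 10))² = (-155 + (0 - 10))² = (-155 - 10)² = (-165)² = 27225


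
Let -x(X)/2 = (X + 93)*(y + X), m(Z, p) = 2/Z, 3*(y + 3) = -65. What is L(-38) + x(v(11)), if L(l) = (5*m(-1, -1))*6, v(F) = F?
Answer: 8348/3 ≈ 2782.7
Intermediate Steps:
y = -74/3 (y = -3 + (⅓)*(-65) = -3 - 65/3 = -74/3 ≈ -24.667)
L(l) = -60 (L(l) = (5*(2/(-1)))*6 = (5*(2*(-1)))*6 = (5*(-2))*6 = -10*6 = -60)
x(X) = -2*(93 + X)*(-74/3 + X) (x(X) = -2*(X + 93)*(-74/3 + X) = -2*(93 + X)*(-74/3 + X))
L(-38) + x(v(11)) = -60 + (4588 - 2*11² - 410/3*11) = -60 + (4588 - 2*121 - 4510/3) = -60 + (4588 - 242 - 4510/3) = -60 + 8528/3 = 8348/3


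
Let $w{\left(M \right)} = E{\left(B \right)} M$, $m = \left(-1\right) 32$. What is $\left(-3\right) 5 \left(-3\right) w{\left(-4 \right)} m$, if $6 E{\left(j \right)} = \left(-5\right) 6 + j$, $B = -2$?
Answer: $-30720$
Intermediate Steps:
$E{\left(j \right)} = -5 + \frac{j}{6}$ ($E{\left(j \right)} = \frac{\left(-5\right) 6 + j}{6} = \frac{-30 + j}{6} = -5 + \frac{j}{6}$)
$m = -32$
$w{\left(M \right)} = - \frac{16 M}{3}$ ($w{\left(M \right)} = \left(-5 + \frac{1}{6} \left(-2\right)\right) M = \left(-5 - \frac{1}{3}\right) M = - \frac{16 M}{3}$)
$\left(-3\right) 5 \left(-3\right) w{\left(-4 \right)} m = \left(-3\right) 5 \left(-3\right) \left(\left(- \frac{16}{3}\right) \left(-4\right)\right) \left(-32\right) = \left(-15\right) \left(-3\right) \frac{64}{3} \left(-32\right) = 45 \cdot \frac{64}{3} \left(-32\right) = 960 \left(-32\right) = -30720$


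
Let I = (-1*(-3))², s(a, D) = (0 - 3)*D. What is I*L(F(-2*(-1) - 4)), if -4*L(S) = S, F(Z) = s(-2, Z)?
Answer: -27/2 ≈ -13.500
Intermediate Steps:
s(a, D) = -3*D
F(Z) = -3*Z
L(S) = -S/4
I = 9 (I = 3² = 9)
I*L(F(-2*(-1) - 4)) = 9*(-(-3)*(-2*(-1) - 4)/4) = 9*(-(-3)*(2 - 4)/4) = 9*(-(-3)*(-2)/4) = 9*(-¼*6) = 9*(-3/2) = -27/2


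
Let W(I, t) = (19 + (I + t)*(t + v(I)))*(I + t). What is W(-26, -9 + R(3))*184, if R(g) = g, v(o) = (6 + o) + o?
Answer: -9909504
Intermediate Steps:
v(o) = 6 + 2*o
W(I, t) = (19 + (I + t)*(6 + t + 2*I))*(I + t) (W(I, t) = (19 + (I + t)*(t + (6 + 2*I)))*(I + t) = (19 + (I + t)*(6 + t + 2*I))*(I + t))
W(-26, -9 + R(3))*184 = ((-9 + 3)**3 + 2*(-26)**3 + 6*(-26)**2 + 6*(-9 + 3)**2 + 19*(-26) + 19*(-9 + 3) + 4*(-26)*(-9 + 3)**2 + 5*(-9 + 3)*(-26)**2 + 12*(-26)*(-9 + 3))*184 = ((-6)**3 + 2*(-17576) + 6*676 + 6*(-6)**2 - 494 + 19*(-6) + 4*(-26)*(-6)**2 + 5*(-6)*676 + 12*(-26)*(-6))*184 = (-216 - 35152 + 4056 + 6*36 - 494 - 114 + 4*(-26)*36 - 20280 + 1872)*184 = (-216 - 35152 + 4056 + 216 - 494 - 114 - 3744 - 20280 + 1872)*184 = -53856*184 = -9909504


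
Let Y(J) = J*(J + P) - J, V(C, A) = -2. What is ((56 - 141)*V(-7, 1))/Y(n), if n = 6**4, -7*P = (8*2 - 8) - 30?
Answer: 595/5888376 ≈ 0.00010105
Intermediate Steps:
P = 22/7 (P = -((8*2 - 8) - 30)/7 = -((16 - 8) - 30)/7 = -(8 - 30)/7 = -1/7*(-22) = 22/7 ≈ 3.1429)
n = 1296
Y(J) = -J + J*(22/7 + J) (Y(J) = J*(J + 22/7) - J = J*(22/7 + J) - J = -J + J*(22/7 + J))
((56 - 141)*V(-7, 1))/Y(n) = ((56 - 141)*(-2))/(((1/7)*1296*(15 + 7*1296))) = (-85*(-2))/(((1/7)*1296*(15 + 9072))) = 170/(((1/7)*1296*9087)) = 170/(11776752/7) = 170*(7/11776752) = 595/5888376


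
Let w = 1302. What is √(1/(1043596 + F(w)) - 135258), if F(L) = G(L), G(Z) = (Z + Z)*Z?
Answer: I*√664806307429376531/2217002 ≈ 367.77*I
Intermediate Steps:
G(Z) = 2*Z² (G(Z) = (2*Z)*Z = 2*Z²)
F(L) = 2*L²
√(1/(1043596 + F(w)) - 135258) = √(1/(1043596 + 2*1302²) - 135258) = √(1/(1043596 + 2*1695204) - 135258) = √(1/(1043596 + 3390408) - 135258) = √(1/4434004 - 135258) = √(-599734513031/4434004) = I*√664806307429376531/2217002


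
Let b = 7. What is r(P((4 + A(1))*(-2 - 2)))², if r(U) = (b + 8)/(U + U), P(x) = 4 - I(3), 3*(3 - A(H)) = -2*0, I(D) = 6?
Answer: 225/16 ≈ 14.063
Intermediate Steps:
A(H) = 3 (A(H) = 3 - (-2)*0/3 = 3 - ⅓*0 = 3 + 0 = 3)
P(x) = -2 (P(x) = 4 - 1*6 = 4 - 6 = -2)
r(U) = 15/(2*U) (r(U) = (7 + 8)/(U + U) = 15/((2*U)) = 15*(1/(2*U)) = 15/(2*U))
r(P((4 + A(1))*(-2 - 2)))² = ((15/2)/(-2))² = ((15/2)*(-½))² = (-15/4)² = 225/16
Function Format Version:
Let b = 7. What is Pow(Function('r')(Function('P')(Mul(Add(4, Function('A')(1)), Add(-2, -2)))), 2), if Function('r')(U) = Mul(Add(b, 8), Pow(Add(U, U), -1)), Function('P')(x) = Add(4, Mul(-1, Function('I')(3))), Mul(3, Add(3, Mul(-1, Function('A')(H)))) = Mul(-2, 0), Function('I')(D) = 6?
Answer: Rational(225, 16) ≈ 14.063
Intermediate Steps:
Function('A')(H) = 3 (Function('A')(H) = Add(3, Mul(Rational(-1, 3), Mul(-2, 0))) = Add(3, Mul(Rational(-1, 3), 0)) = Add(3, 0) = 3)
Function('P')(x) = -2 (Function('P')(x) = Add(4, Mul(-1, 6)) = Add(4, -6) = -2)
Function('r')(U) = Mul(Rational(15, 2), Pow(U, -1)) (Function('r')(U) = Mul(Add(7, 8), Pow(Add(U, U), -1)) = Mul(15, Pow(Mul(2, U), -1)) = Mul(15, Mul(Rational(1, 2), Pow(U, -1))) = Mul(Rational(15, 2), Pow(U, -1)))
Pow(Function('r')(Function('P')(Mul(Add(4, Function('A')(1)), Add(-2, -2)))), 2) = Pow(Mul(Rational(15, 2), Pow(-2, -1)), 2) = Pow(Mul(Rational(15, 2), Rational(-1, 2)), 2) = Pow(Rational(-15, 4), 2) = Rational(225, 16)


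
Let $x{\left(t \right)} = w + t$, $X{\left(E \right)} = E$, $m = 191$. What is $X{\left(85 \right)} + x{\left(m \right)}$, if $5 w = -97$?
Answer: $\frac{1283}{5} \approx 256.6$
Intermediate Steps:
$w = - \frac{97}{5}$ ($w = \frac{1}{5} \left(-97\right) = - \frac{97}{5} \approx -19.4$)
$x{\left(t \right)} = - \frac{97}{5} + t$
$X{\left(85 \right)} + x{\left(m \right)} = 85 + \left(- \frac{97}{5} + 191\right) = 85 + \frac{858}{5} = \frac{1283}{5}$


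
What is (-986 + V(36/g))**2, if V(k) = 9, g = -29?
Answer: 954529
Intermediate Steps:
(-986 + V(36/g))**2 = (-986 + 9)**2 = (-977)**2 = 954529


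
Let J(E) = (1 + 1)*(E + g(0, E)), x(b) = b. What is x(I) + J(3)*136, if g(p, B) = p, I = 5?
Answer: 821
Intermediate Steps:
J(E) = 2*E (J(E) = (1 + 1)*(E + 0) = 2*E)
x(I) + J(3)*136 = 5 + (2*3)*136 = 5 + 6*136 = 5 + 816 = 821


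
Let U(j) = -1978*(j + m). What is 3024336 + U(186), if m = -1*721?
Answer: 4082566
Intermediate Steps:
m = -721
U(j) = 1426138 - 1978*j (U(j) = -1978*(j - 721) = -1978*(-721 + j) = 1426138 - 1978*j)
3024336 + U(186) = 3024336 + (1426138 - 1978*186) = 3024336 + (1426138 - 367908) = 3024336 + 1058230 = 4082566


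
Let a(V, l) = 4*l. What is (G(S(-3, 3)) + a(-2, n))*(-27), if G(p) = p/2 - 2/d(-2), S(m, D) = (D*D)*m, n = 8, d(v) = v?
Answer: -1053/2 ≈ -526.50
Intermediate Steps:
S(m, D) = m*D² (S(m, D) = D²*m = m*D²)
G(p) = 1 + p/2 (G(p) = p/2 - 2/(-2) = p*(½) - 2*(-½) = p/2 + 1 = 1 + p/2)
(G(S(-3, 3)) + a(-2, n))*(-27) = ((1 + (-3*3²)/2) + 4*8)*(-27) = ((1 + (-3*9)/2) + 32)*(-27) = ((1 + (½)*(-27)) + 32)*(-27) = ((1 - 27/2) + 32)*(-27) = (-25/2 + 32)*(-27) = (39/2)*(-27) = -1053/2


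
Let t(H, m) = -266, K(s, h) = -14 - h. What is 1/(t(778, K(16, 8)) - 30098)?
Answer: -1/30364 ≈ -3.2934e-5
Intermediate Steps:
1/(t(778, K(16, 8)) - 30098) = 1/(-266 - 30098) = 1/(-30364) = -1/30364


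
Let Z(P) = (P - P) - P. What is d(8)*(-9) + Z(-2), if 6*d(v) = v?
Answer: -10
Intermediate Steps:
d(v) = v/6
Z(P) = -P (Z(P) = 0 - P = -P)
d(8)*(-9) + Z(-2) = ((1/6)*8)*(-9) - 1*(-2) = (4/3)*(-9) + 2 = -12 + 2 = -10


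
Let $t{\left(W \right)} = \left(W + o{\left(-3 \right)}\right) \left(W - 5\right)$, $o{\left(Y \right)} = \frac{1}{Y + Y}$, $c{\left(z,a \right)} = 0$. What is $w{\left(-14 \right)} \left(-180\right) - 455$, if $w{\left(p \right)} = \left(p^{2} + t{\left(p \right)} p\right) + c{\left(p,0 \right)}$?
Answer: $642565$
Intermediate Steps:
$o{\left(Y \right)} = \frac{1}{2 Y}$
$t{\left(W \right)} = \left(-5 + W\right) \left(- \frac{1}{6} + W\right)$ ($t{\left(W \right)} = \left(W + \frac{1}{2 \left(-3\right)}\right) \left(W - 5\right) = \left(W + \frac{1}{2} \left(- \frac{1}{3}\right)\right) \left(-5 + W\right) = \left(W - \frac{1}{6}\right) \left(-5 + W\right) = \left(- \frac{1}{6} + W\right) \left(-5 + W\right) = \left(-5 + W\right) \left(- \frac{1}{6} + W\right)$)
$w{\left(p \right)} = p^{2} + p \left(\frac{5}{6} + p^{2} - \frac{31 p}{6}\right)$ ($w{\left(p \right)} = \left(p^{2} + \left(\frac{5}{6} + p^{2} - \frac{31 p}{6}\right) p\right) + 0 = \left(p^{2} + p \left(\frac{5}{6} + p^{2} - \frac{31 p}{6}\right)\right) + 0 = p^{2} + p \left(\frac{5}{6} + p^{2} - \frac{31 p}{6}\right)$)
$w{\left(-14 \right)} \left(-180\right) - 455 = \frac{1}{6} \left(-14\right) \left(5 - -350 + 6 \left(-14\right)^{2}\right) \left(-180\right) - 455 = \frac{1}{6} \left(-14\right) \left(5 + 350 + 6 \cdot 196\right) \left(-180\right) - 455 = \frac{1}{6} \left(-14\right) \left(5 + 350 + 1176\right) \left(-180\right) - 455 = \frac{1}{6} \left(-14\right) 1531 \left(-180\right) - 455 = \left(- \frac{10717}{3}\right) \left(-180\right) - 455 = 643020 - 455 = 642565$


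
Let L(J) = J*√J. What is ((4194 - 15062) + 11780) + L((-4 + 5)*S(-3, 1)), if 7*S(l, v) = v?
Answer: 912 + √7/49 ≈ 912.05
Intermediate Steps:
S(l, v) = v/7
L(J) = J^(3/2)
((4194 - 15062) + 11780) + L((-4 + 5)*S(-3, 1)) = ((4194 - 15062) + 11780) + ((-4 + 5)*((⅐)*1))^(3/2) = (-10868 + 11780) + (1*(⅐))^(3/2) = 912 + (⅐)^(3/2) = 912 + √7/49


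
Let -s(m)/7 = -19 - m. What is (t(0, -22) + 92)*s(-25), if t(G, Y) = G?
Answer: -3864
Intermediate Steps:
s(m) = 133 + 7*m (s(m) = -7*(-19 - m) = 133 + 7*m)
(t(0, -22) + 92)*s(-25) = (0 + 92)*(133 + 7*(-25)) = 92*(133 - 175) = 92*(-42) = -3864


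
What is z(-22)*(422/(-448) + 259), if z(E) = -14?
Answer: -57805/16 ≈ -3612.8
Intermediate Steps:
z(-22)*(422/(-448) + 259) = -14*(422/(-448) + 259) = -14*(422*(-1/448) + 259) = -14*(-211/224 + 259) = -14*57805/224 = -57805/16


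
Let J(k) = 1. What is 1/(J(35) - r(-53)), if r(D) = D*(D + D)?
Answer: -1/5617 ≈ -0.00017803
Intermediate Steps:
r(D) = 2*D**2 (r(D) = D*(2*D) = 2*D**2)
1/(J(35) - r(-53)) = 1/(1 - 2*(-53)**2) = 1/(1 - 2*2809) = 1/(1 - 1*5618) = 1/(1 - 5618) = 1/(-5617) = -1/5617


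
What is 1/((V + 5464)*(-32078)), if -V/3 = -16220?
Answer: -1/1736189672 ≈ -5.7597e-10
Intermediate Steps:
V = 48660 (V = -3*(-16220) = 48660)
1/((V + 5464)*(-32078)) = 1/((48660 + 5464)*(-32078)) = -1/32078/54124 = (1/54124)*(-1/32078) = -1/1736189672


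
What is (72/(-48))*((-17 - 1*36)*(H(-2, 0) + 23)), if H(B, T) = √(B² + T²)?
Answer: 3975/2 ≈ 1987.5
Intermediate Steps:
(72/(-48))*((-17 - 1*36)*(H(-2, 0) + 23)) = (72/(-48))*((-17 - 1*36)*(√((-2)² + 0²) + 23)) = (72*(-1/48))*((-17 - 36)*(√(4 + 0) + 23)) = -(-159)*(√4 + 23)/2 = -(-159)*(2 + 23)/2 = -(-159)*25/2 = -3/2*(-1325) = 3975/2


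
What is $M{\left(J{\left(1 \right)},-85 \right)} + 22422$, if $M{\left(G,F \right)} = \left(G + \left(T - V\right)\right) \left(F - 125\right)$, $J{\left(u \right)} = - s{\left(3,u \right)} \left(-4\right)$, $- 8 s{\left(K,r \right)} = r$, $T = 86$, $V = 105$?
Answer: $26517$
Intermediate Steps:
$s{\left(K,r \right)} = - \frac{r}{8}$
$J{\left(u \right)} = - \frac{u}{2}$ ($J{\left(u \right)} = - \frac{\left(-1\right) u}{8} \left(-4\right) = \frac{u}{8} \left(-4\right) = - \frac{u}{2}$)
$M{\left(G,F \right)} = \left(-125 + F\right) \left(-19 + G\right)$ ($M{\left(G,F \right)} = \left(G + \left(86 - 105\right)\right) \left(F - 125\right) = \left(G + \left(86 - 105\right)\right) \left(-125 + F\right) = \left(G - 19\right) \left(-125 + F\right) = \left(-19 + G\right) \left(-125 + F\right) = \left(-125 + F\right) \left(-19 + G\right)$)
$M{\left(J{\left(1 \right)},-85 \right)} + 22422 = \left(2375 - 125 \left(\left(- \frac{1}{2}\right) 1\right) - -1615 - 85 \left(\left(- \frac{1}{2}\right) 1\right)\right) + 22422 = \left(2375 - - \frac{125}{2} + 1615 - - \frac{85}{2}\right) + 22422 = \left(2375 + \frac{125}{2} + 1615 + \frac{85}{2}\right) + 22422 = 4095 + 22422 = 26517$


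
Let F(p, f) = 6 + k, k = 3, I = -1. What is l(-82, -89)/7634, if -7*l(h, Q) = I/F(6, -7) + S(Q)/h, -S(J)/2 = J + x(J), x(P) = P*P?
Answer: -70447/19718622 ≈ -0.0035726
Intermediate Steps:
x(P) = P²
S(J) = -2*J - 2*J² (S(J) = -2*(J + J²) = -2*J - 2*J²)
F(p, f) = 9 (F(p, f) = 6 + 3 = 9)
l(h, Q) = 1/63 - 2*Q*(-1 - Q)/(7*h) (l(h, Q) = -(-1/9 + (2*Q*(-1 - Q))/h)/7 = -(-1*⅑ + 2*Q*(-1 - Q)/h)/7 = -(-⅑ + 2*Q*(-1 - Q)/h)/7 = 1/63 - 2*Q*(-1 - Q)/(7*h))
l(-82, -89)/7634 = ((1/63)*(-82 + 18*(-89) + 18*(-89)²)/(-82))/7634 = ((1/63)*(-1/82)*(-82 - 1602 + 18*7921))*(1/7634) = ((1/63)*(-1/82)*(-82 - 1602 + 142578))*(1/7634) = ((1/63)*(-1/82)*140894)*(1/7634) = -70447/2583*1/7634 = -70447/19718622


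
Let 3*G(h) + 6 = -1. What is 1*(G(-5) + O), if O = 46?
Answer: 131/3 ≈ 43.667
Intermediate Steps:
G(h) = -7/3 (G(h) = -2 + (1/3)*(-1) = -2 - 1/3 = -7/3)
1*(G(-5) + O) = 1*(-7/3 + 46) = 1*(131/3) = 131/3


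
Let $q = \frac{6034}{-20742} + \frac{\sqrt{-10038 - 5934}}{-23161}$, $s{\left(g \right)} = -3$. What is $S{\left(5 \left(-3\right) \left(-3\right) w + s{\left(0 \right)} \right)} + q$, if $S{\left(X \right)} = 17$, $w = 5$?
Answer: $\frac{173290}{10371} - \frac{22 i \sqrt{33}}{23161} \approx 16.709 - 0.0054566 i$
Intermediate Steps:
$q = - \frac{3017}{10371} - \frac{22 i \sqrt{33}}{23161}$ ($q = 6034 \left(- \frac{1}{20742}\right) + \sqrt{-15972} \left(- \frac{1}{23161}\right) = - \frac{3017}{10371} + 22 i \sqrt{33} \left(- \frac{1}{23161}\right) = - \frac{3017}{10371} - \frac{22 i \sqrt{33}}{23161} \approx -0.29091 - 0.0054566 i$)
$S{\left(5 \left(-3\right) \left(-3\right) w + s{\left(0 \right)} \right)} + q = 17 - \left(\frac{3017}{10371} + \frac{22 i \sqrt{33}}{23161}\right) = \frac{173290}{10371} - \frac{22 i \sqrt{33}}{23161}$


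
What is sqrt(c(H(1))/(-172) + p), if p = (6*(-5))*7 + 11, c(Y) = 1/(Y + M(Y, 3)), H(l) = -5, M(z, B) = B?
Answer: I*sqrt(5887130)/172 ≈ 14.107*I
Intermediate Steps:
c(Y) = 1/(3 + Y) (c(Y) = 1/(Y + 3) = 1/(3 + Y))
p = -199 (p = -30*7 + 11 = -210 + 11 = -199)
sqrt(c(H(1))/(-172) + p) = sqrt(1/((3 - 5)*(-172)) - 199) = sqrt(-1/172/(-2) - 199) = sqrt(-1/2*(-1/172) - 199) = sqrt(1/344 - 199) = sqrt(-68455/344) = I*sqrt(5887130)/172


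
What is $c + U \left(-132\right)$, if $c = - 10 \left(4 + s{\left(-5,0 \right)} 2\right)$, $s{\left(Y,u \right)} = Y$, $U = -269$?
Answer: $35568$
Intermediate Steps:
$c = 60$ ($c = - 10 \left(4 - 10\right) = \left(-10\right) \left(-6\right) = 60$)
$c + U \left(-132\right) = 60 - -35508 = 60 + 35508 = 35568$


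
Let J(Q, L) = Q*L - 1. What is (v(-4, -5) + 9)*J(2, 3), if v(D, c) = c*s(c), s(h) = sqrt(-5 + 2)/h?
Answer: 45 + 5*I*sqrt(3) ≈ 45.0 + 8.6602*I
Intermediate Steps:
s(h) = I*sqrt(3)/h (s(h) = sqrt(-3)/h = (I*sqrt(3))/h = I*sqrt(3)/h)
J(Q, L) = -1 + L*Q (J(Q, L) = L*Q - 1 = -1 + L*Q)
v(D, c) = I*sqrt(3) (v(D, c) = c*(I*sqrt(3)/c) = I*sqrt(3))
(v(-4, -5) + 9)*J(2, 3) = (I*sqrt(3) + 9)*(-1 + 3*2) = (9 + I*sqrt(3))*(-1 + 6) = (9 + I*sqrt(3))*5 = 45 + 5*I*sqrt(3)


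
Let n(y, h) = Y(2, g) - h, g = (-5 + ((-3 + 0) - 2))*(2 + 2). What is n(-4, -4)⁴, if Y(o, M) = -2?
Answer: 16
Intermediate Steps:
g = -40 (g = (-5 + (-3 - 2))*4 = (-5 - 5)*4 = -10*4 = -40)
n(y, h) = -2 - h
n(-4, -4)⁴ = (-2 - 1*(-4))⁴ = (-2 + 4)⁴ = 2⁴ = 16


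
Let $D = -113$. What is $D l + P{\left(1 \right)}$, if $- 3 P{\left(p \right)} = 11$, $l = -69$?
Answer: $\frac{23380}{3} \approx 7793.3$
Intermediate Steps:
$P{\left(p \right)} = - \frac{11}{3}$ ($P{\left(p \right)} = \left(- \frac{1}{3}\right) 11 = - \frac{11}{3}$)
$D l + P{\left(1 \right)} = \left(-113\right) \left(-69\right) - \frac{11}{3} = 7797 - \frac{11}{3} = \frac{23380}{3}$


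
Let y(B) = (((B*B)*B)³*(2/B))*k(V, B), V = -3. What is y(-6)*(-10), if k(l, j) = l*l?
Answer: -302330880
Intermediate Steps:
k(l, j) = l²
y(B) = 18*B⁸ (y(B) = (((B*B)*B)³*(2/B))*(-3)² = ((B²*B)³*(2/B))*9 = ((B³)³*(2/B))*9 = (B⁹*(2/B))*9 = (2*B⁸)*9 = 18*B⁸)
y(-6)*(-10) = (18*(-6)⁸)*(-10) = (18*1679616)*(-10) = 30233088*(-10) = -302330880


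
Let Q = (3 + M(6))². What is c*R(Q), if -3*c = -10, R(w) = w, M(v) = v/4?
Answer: 135/2 ≈ 67.500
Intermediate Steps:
M(v) = v/4 (M(v) = v*(¼) = v/4)
Q = 81/4 (Q = (3 + (¼)*6)² = (3 + 3/2)² = (9/2)² = 81/4 ≈ 20.250)
c = 10/3 (c = -⅓*(-10) = 10/3 ≈ 3.3333)
c*R(Q) = (10/3)*(81/4) = 135/2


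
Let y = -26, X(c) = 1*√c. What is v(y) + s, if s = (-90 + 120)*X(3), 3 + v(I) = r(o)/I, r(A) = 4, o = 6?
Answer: -41/13 + 30*√3 ≈ 48.808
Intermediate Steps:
X(c) = √c
v(I) = -3 + 4/I
s = 30*√3 (s = (-90 + 120)*√3 = 30*√3 ≈ 51.962)
v(y) + s = (-3 + 4/(-26)) + 30*√3 = (-3 + 4*(-1/26)) + 30*√3 = (-3 - 2/13) + 30*√3 = -41/13 + 30*√3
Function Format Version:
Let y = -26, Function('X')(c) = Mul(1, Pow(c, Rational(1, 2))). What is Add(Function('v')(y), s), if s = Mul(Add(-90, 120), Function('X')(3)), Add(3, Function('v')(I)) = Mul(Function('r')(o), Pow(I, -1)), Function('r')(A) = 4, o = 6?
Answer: Add(Rational(-41, 13), Mul(30, Pow(3, Rational(1, 2)))) ≈ 48.808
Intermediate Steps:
Function('X')(c) = Pow(c, Rational(1, 2))
Function('v')(I) = Add(-3, Mul(4, Pow(I, -1)))
s = Mul(30, Pow(3, Rational(1, 2))) (s = Mul(Add(-90, 120), Pow(3, Rational(1, 2))) = Mul(30, Pow(3, Rational(1, 2))) ≈ 51.962)
Add(Function('v')(y), s) = Add(Add(-3, Mul(4, Pow(-26, -1))), Mul(30, Pow(3, Rational(1, 2)))) = Add(Add(-3, Mul(4, Rational(-1, 26))), Mul(30, Pow(3, Rational(1, 2)))) = Add(Add(-3, Rational(-2, 13)), Mul(30, Pow(3, Rational(1, 2)))) = Add(Rational(-41, 13), Mul(30, Pow(3, Rational(1, 2))))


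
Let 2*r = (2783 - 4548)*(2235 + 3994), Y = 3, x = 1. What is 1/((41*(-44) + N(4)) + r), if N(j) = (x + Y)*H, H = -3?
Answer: -2/10997817 ≈ -1.8185e-7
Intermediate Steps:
r = -10994185/2 (r = ((2783 - 4548)*(2235 + 3994))/2 = (-1765*6229)/2 = (½)*(-10994185) = -10994185/2 ≈ -5.4971e+6)
N(j) = -12 (N(j) = (1 + 3)*(-3) = 4*(-3) = -12)
1/((41*(-44) + N(4)) + r) = 1/((41*(-44) - 12) - 10994185/2) = 1/((-1804 - 12) - 10994185/2) = 1/(-1816 - 10994185/2) = 1/(-10997817/2) = -2/10997817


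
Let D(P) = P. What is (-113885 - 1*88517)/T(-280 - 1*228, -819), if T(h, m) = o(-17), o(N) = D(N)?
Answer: 11906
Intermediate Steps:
o(N) = N
T(h, m) = -17
(-113885 - 1*88517)/T(-280 - 1*228, -819) = (-113885 - 1*88517)/(-17) = (-113885 - 88517)*(-1/17) = -202402*(-1/17) = 11906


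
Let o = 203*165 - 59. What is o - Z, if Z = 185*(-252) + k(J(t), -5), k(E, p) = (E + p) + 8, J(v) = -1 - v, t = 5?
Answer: 80059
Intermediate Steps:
k(E, p) = 8 + E + p
Z = -46623 (Z = 185*(-252) + (8 + (-1 - 1*5) - 5) = -46620 + (8 + (-1 - 5) - 5) = -46620 + (8 - 6 - 5) = -46620 - 3 = -46623)
o = 33436 (o = 33495 - 59 = 33436)
o - Z = 33436 - 1*(-46623) = 33436 + 46623 = 80059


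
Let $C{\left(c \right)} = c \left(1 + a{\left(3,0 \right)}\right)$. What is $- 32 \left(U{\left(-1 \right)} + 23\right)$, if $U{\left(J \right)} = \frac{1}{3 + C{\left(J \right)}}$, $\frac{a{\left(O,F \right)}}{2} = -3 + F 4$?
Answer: $-740$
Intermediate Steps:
$a{\left(O,F \right)} = -6 + 8 F$ ($a{\left(O,F \right)} = 2 \left(-3 + F 4\right) = 2 \left(-3 + 4 F\right) = -6 + 8 F$)
$C{\left(c \right)} = - 5 c$ ($C{\left(c \right)} = c \left(1 + \left(-6 + 8 \cdot 0\right)\right) = c \left(1 + \left(-6 + 0\right)\right) = c \left(1 - 6\right) = c \left(-5\right) = - 5 c$)
$U{\left(J \right)} = \frac{1}{3 - 5 J}$
$- 32 \left(U{\left(-1 \right)} + 23\right) = - 32 \left(- \frac{1}{-3 + 5 \left(-1\right)} + 23\right) = - 32 \left(- \frac{1}{-3 - 5} + 23\right) = - 32 \left(- \frac{1}{-8} + 23\right) = - 32 \left(\left(-1\right) \left(- \frac{1}{8}\right) + 23\right) = - 32 \left(\frac{1}{8} + 23\right) = \left(-32\right) \frac{185}{8} = -740$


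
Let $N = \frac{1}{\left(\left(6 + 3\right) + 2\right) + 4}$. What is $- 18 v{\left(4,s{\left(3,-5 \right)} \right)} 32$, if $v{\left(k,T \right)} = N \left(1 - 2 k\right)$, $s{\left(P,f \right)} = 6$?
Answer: $\frac{1344}{5} \approx 268.8$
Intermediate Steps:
$N = \frac{1}{15}$ ($N = \frac{1}{\left(9 + 2\right) + 4} = \frac{1}{11 + 4} = \frac{1}{15} \approx 0.066667$)
$v{\left(k,T \right)} = \frac{1}{15} - \frac{2 k}{15}$ ($v{\left(k,T \right)} = \frac{1 - 2 k}{15} = \frac{1}{15} - \frac{2 k}{15}$)
$- 18 v{\left(4,s{\left(3,-5 \right)} \right)} 32 = - 18 \left(\frac{1}{15} - \frac{8}{15}\right) 32 = \left(-18\right) \left(- \frac{7}{15}\right) 32 = \frac{42}{5} \cdot 32 = \frac{1344}{5}$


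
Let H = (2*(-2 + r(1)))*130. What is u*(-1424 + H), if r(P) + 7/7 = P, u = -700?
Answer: 1360800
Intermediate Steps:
r(P) = -1 + P
H = -520 (H = (2*(-2 + (-1 + 1)))*130 = (2*(-2 + 0))*130 = (2*(-2))*130 = -4*130 = -520)
u*(-1424 + H) = -700*(-1424 - 520) = -700*(-1944) = 1360800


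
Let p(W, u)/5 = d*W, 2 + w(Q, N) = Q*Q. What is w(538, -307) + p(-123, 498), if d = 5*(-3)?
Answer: 298667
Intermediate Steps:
w(Q, N) = -2 + Q**2 (w(Q, N) = -2 + Q*Q = -2 + Q**2)
d = -15
p(W, u) = -75*W (p(W, u) = 5*(-15*W) = -75*W)
w(538, -307) + p(-123, 498) = (-2 + 538**2) - 75*(-123) = (-2 + 289444) + 9225 = 289442 + 9225 = 298667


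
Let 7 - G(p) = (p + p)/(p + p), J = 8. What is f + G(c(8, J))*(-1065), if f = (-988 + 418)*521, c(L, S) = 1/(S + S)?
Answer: -303360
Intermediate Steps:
c(L, S) = 1/(2*S)
G(p) = 6 (G(p) = 7 - (p + p)/(p + p) = 7 - 2*p/(2*p) = 7 - 2*p*1/(2*p) = 7 - 1*1 = 7 - 1 = 6)
f = -296970 (f = -570*521 = -296970)
f + G(c(8, J))*(-1065) = -296970 + 6*(-1065) = -296970 - 6390 = -303360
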